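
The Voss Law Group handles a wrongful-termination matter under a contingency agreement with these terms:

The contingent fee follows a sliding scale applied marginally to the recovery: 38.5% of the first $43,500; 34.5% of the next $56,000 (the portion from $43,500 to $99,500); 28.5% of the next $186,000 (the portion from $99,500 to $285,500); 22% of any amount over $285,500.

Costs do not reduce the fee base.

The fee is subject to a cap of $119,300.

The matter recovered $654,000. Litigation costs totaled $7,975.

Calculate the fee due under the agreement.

$119,300.00

Fee base is the gross recovery, $654,000; costs are reimbursed separately.
First $43,500 at 38.5% = $16,747.50
Next $56,000 at 34.5% = $19,320.00
Next $186,000 at 28.5% = $53,010.00
Remaining $368,500 at 22% = $81,070.00
Fee: $16,747.50 + $19,320.00 + $53,010.00 + $81,070.00 = $170,147.50
$170,147.50 exceeds the $119,300 cap, so the fee is capped at $119,300.00.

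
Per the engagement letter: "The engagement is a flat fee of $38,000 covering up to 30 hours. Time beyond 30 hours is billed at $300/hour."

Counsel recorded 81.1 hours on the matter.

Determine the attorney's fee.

$53,330.00

Flat fee: $38,000.00
Excess hours: 81.1 − 30 = 51.1
Overrun: 51.1 × $300 = $15,330.00
Total: $38,000.00 + $15,330.00 = $53,330.00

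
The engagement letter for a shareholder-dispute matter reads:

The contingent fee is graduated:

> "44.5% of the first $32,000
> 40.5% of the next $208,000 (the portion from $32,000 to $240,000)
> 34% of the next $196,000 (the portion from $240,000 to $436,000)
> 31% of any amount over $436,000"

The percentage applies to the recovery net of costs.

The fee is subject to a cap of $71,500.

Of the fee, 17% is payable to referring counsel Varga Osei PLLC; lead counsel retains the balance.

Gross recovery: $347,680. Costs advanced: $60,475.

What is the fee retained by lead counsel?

Fee base (net of costs): $347,680 − $60,475 = $287,205
First $32,000 at 44.5% = $14,240.00
Next $208,000 at 40.5% = $84,240.00
Remaining $47,205 at 34% = $16,049.70
Fee: $14,240.00 + $84,240.00 + $16,049.70 = $114,529.70
$114,529.70 exceeds the $71,500 cap, so the fee is capped at $71,500.00.
Referral share: 17% of $71,500.00 = $12,155.00; lead counsel retains $71,500.00 − $12,155.00 = $59,345.00.

$59,345.00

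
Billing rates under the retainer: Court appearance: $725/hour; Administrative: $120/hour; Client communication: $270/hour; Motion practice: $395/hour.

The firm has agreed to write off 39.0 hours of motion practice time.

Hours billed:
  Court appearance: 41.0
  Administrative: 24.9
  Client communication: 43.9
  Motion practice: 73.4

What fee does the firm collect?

Court appearance: 41.0 × $725 = $29,725.00
Administrative: 24.9 × $120 = $2,988.00
Client communication: 43.9 × $270 = $11,853.00
Motion practice: 73.4 × $395 = $28,993.00
Subtotal: $73,559.00
Write-off: 39.0 × $395 = $15,405.00
Total: $73,559.00 − $15,405.00 = $58,154.00

$58,154.00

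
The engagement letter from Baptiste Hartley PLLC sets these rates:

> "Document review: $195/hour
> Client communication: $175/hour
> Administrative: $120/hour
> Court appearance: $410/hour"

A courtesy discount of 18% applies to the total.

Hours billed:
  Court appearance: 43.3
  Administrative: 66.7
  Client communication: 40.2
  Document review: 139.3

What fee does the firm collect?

$49,163.51

Document review: 139.3 × $195 = $27,163.50
Client communication: 40.2 × $175 = $7,035.00
Administrative: 66.7 × $120 = $8,004.00
Court appearance: 43.3 × $410 = $17,753.00
Subtotal: $59,955.50
Less 18% discount: −$10,791.99
Total: $59,955.50 − $10,791.99 = $49,163.51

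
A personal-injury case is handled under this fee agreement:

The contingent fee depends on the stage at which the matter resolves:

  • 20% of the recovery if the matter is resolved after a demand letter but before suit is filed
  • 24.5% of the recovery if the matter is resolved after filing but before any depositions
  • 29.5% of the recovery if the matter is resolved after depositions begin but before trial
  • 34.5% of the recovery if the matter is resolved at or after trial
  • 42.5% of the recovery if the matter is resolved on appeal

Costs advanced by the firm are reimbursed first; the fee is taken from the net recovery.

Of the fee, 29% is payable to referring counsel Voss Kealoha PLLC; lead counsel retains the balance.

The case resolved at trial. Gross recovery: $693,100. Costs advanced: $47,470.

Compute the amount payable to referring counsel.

Fee base (net of costs): $693,100 − $47,470 = $645,630
The matter resolved at trial, so the 34.5% rate applies.
$645,630 × 34.5% = $222,742.35
Referral share: 29% of $222,742.35 = $64,595.28; lead counsel retains $222,742.35 − $64,595.28 = $158,147.07.

$64,595.28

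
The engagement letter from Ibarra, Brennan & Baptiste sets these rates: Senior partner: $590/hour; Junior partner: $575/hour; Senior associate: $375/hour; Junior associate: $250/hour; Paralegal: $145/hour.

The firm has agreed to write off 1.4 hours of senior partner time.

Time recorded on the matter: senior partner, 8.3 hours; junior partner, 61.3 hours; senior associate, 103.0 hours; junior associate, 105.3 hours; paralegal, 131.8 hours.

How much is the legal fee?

$123,379.50

Senior partner: 8.3 × $590 = $4,897.00
Junior partner: 61.3 × $575 = $35,247.50
Senior associate: 103.0 × $375 = $38,625.00
Junior associate: 105.3 × $250 = $26,325.00
Paralegal: 131.8 × $145 = $19,111.00
Subtotal: $124,205.50
Write-off: 1.4 × $590 = $826.00
Total: $124,205.50 − $826.00 = $123,379.50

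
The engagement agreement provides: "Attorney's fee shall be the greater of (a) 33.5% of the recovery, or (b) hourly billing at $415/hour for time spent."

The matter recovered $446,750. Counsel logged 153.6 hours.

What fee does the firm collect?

(a) 33.5% of $446,750 = $149,661.25
(b) 153.6 × $415 = $63,744.00
The greater is (a): $149,661.25.

$149,661.25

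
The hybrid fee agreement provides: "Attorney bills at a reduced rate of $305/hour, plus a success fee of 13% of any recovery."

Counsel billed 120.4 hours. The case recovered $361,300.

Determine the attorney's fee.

Hourly: 120.4 × $305 = $36,722.00
Success fee: 13% of $361,300 = $46,969.00
Total: $36,722.00 + $46,969.00 = $83,691.00

$83,691.00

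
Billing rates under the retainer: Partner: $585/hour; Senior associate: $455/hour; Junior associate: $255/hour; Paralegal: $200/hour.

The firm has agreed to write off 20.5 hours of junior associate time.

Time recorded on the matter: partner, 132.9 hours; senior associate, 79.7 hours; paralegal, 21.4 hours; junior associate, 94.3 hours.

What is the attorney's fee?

Partner: 132.9 × $585 = $77,746.50
Senior associate: 79.7 × $455 = $36,263.50
Junior associate: 94.3 × $255 = $24,046.50
Paralegal: 21.4 × $200 = $4,280.00
Subtotal: $142,336.50
Write-off: 20.5 × $255 = $5,227.50
Total: $142,336.50 − $5,227.50 = $137,109.00

$137,109.00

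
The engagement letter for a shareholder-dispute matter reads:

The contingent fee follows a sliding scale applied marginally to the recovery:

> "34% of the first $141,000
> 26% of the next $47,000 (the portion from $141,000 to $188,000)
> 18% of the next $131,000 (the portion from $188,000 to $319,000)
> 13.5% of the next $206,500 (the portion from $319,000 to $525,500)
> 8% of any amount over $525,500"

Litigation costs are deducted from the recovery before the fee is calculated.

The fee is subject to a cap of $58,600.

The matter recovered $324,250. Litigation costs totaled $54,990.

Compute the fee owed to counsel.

$58,600.00

Fee base (net of costs): $324,250 − $54,990 = $269,260
First $141,000 at 34% = $47,940.00
Next $47,000 at 26% = $12,220.00
Remaining $81,260 at 18% = $14,626.80
Fee: $47,940.00 + $12,220.00 + $14,626.80 = $74,786.80
$74,786.80 exceeds the $58,600 cap, so the fee is capped at $58,600.00.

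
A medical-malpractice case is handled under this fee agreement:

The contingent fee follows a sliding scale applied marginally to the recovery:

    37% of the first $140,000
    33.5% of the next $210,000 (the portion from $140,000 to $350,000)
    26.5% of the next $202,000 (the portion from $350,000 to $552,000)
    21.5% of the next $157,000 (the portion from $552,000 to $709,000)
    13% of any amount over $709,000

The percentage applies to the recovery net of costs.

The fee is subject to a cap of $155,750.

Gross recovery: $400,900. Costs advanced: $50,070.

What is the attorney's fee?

Fee base (net of costs): $400,900 − $50,070 = $350,830
First $140,000 at 37% = $51,800.00
Next $210,000 at 33.5% = $70,350.00
Remaining $830 at 26.5% = $219.95
Fee: $51,800.00 + $70,350.00 + $219.95 = $122,369.95
$122,369.95 is under the $155,750 cap.

$122,369.95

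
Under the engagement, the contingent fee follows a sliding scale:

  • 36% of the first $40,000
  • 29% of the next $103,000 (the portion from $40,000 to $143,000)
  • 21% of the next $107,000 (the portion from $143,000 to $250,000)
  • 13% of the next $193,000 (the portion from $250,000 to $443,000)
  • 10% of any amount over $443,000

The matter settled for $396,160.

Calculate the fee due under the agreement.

$85,740.80

First $40,000 at 36% = $14,400.00
Next $103,000 at 29% = $29,870.00
Next $107,000 at 21% = $22,470.00
Remaining $146,160 at 13% = $19,000.80
Fee: $14,400.00 + $29,870.00 + $22,470.00 + $19,000.80 = $85,740.80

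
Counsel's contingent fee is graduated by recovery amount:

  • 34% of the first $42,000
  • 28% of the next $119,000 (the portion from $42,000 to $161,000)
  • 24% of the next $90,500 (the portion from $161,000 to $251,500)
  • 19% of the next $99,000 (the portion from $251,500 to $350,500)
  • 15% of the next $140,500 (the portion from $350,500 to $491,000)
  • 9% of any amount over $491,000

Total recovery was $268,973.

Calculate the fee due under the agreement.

First $42,000 at 34% = $14,280.00
Next $119,000 at 28% = $33,320.00
Next $90,500 at 24% = $21,720.00
Remaining $17,473 at 19% = $3,319.87
Fee: $14,280.00 + $33,320.00 + $21,720.00 + $3,319.87 = $72,639.87

$72,639.87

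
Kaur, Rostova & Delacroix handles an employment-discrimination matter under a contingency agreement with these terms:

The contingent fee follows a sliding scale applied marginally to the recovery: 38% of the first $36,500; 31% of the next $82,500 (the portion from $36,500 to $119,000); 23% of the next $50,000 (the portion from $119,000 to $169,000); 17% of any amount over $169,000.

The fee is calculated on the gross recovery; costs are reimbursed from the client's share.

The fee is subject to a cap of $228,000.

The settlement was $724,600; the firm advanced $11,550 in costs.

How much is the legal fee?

$145,397.00

Fee base is the gross recovery, $724,600; costs are reimbursed separately.
First $36,500 at 38% = $13,870.00
Next $82,500 at 31% = $25,575.00
Next $50,000 at 23% = $11,500.00
Remaining $555,600 at 17% = $94,452.00
Fee: $13,870.00 + $25,575.00 + $11,500.00 + $94,452.00 = $145,397.00
$145,397.00 is under the $228,000 cap.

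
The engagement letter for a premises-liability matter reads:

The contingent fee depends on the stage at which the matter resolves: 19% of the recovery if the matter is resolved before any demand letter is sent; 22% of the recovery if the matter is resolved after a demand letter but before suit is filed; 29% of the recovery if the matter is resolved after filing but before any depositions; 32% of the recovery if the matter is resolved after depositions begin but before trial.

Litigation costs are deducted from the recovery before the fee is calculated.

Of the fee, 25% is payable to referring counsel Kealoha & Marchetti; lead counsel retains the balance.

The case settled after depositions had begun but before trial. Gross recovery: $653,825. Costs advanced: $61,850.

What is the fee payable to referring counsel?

$47,358.00

Fee base (net of costs): $653,825 − $61,850 = $591,975
The matter settled after depositions had begun but before trial, so the 32% rate applies.
$591,975 × 32% = $189,432.00
Referral share: 25% of $189,432.00 = $47,358.00; lead counsel retains $189,432.00 − $47,358.00 = $142,074.00.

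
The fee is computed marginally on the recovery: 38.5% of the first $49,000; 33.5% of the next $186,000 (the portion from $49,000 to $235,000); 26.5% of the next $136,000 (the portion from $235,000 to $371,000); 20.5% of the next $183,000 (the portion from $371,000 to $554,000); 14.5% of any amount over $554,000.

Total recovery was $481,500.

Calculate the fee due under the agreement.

$139,867.50

First $49,000 at 38.5% = $18,865.00
Next $186,000 at 33.5% = $62,310.00
Next $136,000 at 26.5% = $36,040.00
Remaining $110,500 at 20.5% = $22,652.50
Fee: $18,865.00 + $62,310.00 + $36,040.00 + $22,652.50 = $139,867.50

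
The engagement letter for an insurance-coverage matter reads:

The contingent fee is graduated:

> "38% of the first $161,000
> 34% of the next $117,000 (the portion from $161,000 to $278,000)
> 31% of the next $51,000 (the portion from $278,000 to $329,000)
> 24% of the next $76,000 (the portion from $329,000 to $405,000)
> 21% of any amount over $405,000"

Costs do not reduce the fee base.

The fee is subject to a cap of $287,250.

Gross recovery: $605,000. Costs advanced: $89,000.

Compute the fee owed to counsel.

$177,010.00

Fee base is the gross recovery, $605,000; costs are reimbursed separately.
First $161,000 at 38% = $61,180.00
Next $117,000 at 34% = $39,780.00
Next $51,000 at 31% = $15,810.00
Next $76,000 at 24% = $18,240.00
Remaining $200,000 at 21% = $42,000.00
Fee: $61,180.00 + $39,780.00 + $15,810.00 + $18,240.00 + $42,000.00 = $177,010.00
$177,010.00 is under the $287,250 cap.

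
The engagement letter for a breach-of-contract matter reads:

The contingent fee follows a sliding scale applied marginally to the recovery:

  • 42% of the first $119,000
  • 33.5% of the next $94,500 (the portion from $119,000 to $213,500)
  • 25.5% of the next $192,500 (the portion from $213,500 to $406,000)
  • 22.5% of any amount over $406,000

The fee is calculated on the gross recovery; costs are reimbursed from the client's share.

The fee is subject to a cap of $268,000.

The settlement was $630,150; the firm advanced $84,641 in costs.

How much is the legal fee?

Fee base is the gross recovery, $630,150; costs are reimbursed separately.
First $119,000 at 42% = $49,980.00
Next $94,500 at 33.5% = $31,657.50
Next $192,500 at 25.5% = $49,087.50
Remaining $224,150 at 22.5% = $50,433.75
Fee: $49,980.00 + $31,657.50 + $49,087.50 + $50,433.75 = $181,158.75
$181,158.75 is under the $268,000 cap.

$181,158.75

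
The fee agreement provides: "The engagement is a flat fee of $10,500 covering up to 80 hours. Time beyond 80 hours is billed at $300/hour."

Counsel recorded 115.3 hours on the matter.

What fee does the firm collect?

$21,090.00

Flat fee: $10,500.00
Excess hours: 115.3 − 80 = 35.3
Overrun: 35.3 × $300 = $10,590.00
Total: $10,500.00 + $10,590.00 = $21,090.00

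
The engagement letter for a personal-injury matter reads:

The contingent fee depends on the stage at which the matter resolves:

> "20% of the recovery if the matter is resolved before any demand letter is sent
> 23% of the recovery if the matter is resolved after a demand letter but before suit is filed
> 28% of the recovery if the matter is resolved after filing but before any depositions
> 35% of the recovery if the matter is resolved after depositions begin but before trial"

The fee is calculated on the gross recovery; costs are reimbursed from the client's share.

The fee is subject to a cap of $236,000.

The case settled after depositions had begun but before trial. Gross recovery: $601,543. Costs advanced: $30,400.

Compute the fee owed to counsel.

$210,540.05

Fee base is the gross recovery, $601,543; costs are reimbursed separately.
The matter settled after depositions had begun but before trial, so the 35% rate applies.
$601,543 × 35% = $210,540.05
$210,540.05 is under the $236,000 cap.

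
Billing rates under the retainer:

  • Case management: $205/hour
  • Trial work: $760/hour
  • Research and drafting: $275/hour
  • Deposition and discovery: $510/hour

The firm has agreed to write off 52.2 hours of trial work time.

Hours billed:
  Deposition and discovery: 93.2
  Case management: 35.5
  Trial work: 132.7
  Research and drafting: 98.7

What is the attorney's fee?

Case management: 35.5 × $205 = $7,277.50
Trial work: 132.7 × $760 = $100,852.00
Research and drafting: 98.7 × $275 = $27,142.50
Deposition and discovery: 93.2 × $510 = $47,532.00
Subtotal: $182,804.00
Write-off: 52.2 × $760 = $39,672.00
Total: $182,804.00 − $39,672.00 = $143,132.00

$143,132.00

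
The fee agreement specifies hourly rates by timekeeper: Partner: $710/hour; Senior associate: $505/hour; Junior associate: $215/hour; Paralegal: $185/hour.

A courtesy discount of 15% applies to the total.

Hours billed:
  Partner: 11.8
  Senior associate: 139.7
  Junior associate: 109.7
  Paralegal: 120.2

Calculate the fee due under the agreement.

$106,036.65

Partner: 11.8 × $710 = $8,378.00
Senior associate: 139.7 × $505 = $70,548.50
Junior associate: 109.7 × $215 = $23,585.50
Paralegal: 120.2 × $185 = $22,237.00
Subtotal: $124,749.00
Less 15% discount: −$18,712.35
Total: $124,749.00 − $18,712.35 = $106,036.65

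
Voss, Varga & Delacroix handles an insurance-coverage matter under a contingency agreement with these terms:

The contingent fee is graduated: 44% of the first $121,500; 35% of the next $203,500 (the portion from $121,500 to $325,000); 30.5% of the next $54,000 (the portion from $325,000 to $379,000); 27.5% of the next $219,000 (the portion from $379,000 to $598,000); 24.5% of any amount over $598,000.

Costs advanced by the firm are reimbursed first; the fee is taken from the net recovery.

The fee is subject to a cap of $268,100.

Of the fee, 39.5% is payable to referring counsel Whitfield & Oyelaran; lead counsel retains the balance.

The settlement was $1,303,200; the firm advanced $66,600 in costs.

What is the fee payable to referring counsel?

Fee base (net of costs): $1,303,200 − $66,600 = $1,236,600
First $121,500 at 44% = $53,460.00
Next $203,500 at 35% = $71,225.00
Next $54,000 at 30.5% = $16,470.00
Next $219,000 at 27.5% = $60,225.00
Remaining $638,600 at 24.5% = $156,457.00
Fee: $53,460.00 + $71,225.00 + $16,470.00 + $60,225.00 + $156,457.00 = $357,837.00
$357,837.00 exceeds the $268,100 cap, so the fee is capped at $268,100.00.
Referral share: 39.5% of $268,100.00 = $105,899.50; lead counsel retains $268,100.00 − $105,899.50 = $162,200.50.

$105,899.50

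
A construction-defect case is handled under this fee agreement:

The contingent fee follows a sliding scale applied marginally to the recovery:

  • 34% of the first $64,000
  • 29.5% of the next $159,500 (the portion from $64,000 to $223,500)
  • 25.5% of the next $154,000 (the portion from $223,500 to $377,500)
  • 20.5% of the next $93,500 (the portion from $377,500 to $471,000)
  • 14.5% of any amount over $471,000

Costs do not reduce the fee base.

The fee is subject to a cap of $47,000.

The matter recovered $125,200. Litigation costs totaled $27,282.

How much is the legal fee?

Fee base is the gross recovery, $125,200; costs are reimbursed separately.
First $64,000 at 34% = $21,760.00
Remaining $61,200 at 29.5% = $18,054.00
Fee: $21,760.00 + $18,054.00 = $39,814.00
$39,814.00 is under the $47,000 cap.

$39,814.00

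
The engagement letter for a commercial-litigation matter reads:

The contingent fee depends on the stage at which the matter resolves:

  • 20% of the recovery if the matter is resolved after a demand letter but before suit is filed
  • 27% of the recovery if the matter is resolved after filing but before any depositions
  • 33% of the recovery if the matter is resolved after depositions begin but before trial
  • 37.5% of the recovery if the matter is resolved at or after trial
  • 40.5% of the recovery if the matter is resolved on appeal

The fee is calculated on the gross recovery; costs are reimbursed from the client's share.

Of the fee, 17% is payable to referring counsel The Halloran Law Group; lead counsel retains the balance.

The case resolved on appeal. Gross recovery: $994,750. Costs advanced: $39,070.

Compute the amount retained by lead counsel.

$334,385.21

Fee base is the gross recovery, $994,750; costs are reimbursed separately.
The matter resolved on appeal, so the 40.5% rate applies.
$994,750 × 40.5% = $402,873.75
Referral share: 17% of $402,873.75 = $68,488.54; lead counsel retains $402,873.75 − $68,488.54 = $334,385.21.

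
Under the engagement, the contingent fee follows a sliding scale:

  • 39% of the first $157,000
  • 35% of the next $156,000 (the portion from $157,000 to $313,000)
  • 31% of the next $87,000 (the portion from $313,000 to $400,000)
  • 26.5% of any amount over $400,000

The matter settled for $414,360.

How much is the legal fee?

$146,605.40

First $157,000 at 39% = $61,230.00
Next $156,000 at 35% = $54,600.00
Next $87,000 at 31% = $26,970.00
Remaining $14,360 at 26.5% = $3,805.40
Fee: $61,230.00 + $54,600.00 + $26,970.00 + $3,805.40 = $146,605.40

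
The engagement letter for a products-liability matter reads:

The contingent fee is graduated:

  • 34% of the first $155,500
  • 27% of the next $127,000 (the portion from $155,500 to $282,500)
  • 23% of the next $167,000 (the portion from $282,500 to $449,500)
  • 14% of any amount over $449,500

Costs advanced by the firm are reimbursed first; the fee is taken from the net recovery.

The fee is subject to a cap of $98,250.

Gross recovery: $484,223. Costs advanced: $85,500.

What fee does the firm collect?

$98,250.00

Fee base (net of costs): $484,223 − $85,500 = $398,723
First $155,500 at 34% = $52,870.00
Next $127,000 at 27% = $34,290.00
Remaining $116,223 at 23% = $26,731.29
Fee: $52,870.00 + $34,290.00 + $26,731.29 = $113,891.29
$113,891.29 exceeds the $98,250 cap, so the fee is capped at $98,250.00.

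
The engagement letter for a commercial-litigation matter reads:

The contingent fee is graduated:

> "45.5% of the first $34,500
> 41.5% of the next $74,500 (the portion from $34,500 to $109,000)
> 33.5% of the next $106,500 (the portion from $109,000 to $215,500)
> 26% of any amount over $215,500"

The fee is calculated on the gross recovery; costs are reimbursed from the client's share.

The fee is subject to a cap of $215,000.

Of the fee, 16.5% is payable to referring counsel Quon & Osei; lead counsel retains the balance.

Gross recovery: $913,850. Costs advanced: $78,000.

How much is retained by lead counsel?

Fee base is the gross recovery, $913,850; costs are reimbursed separately.
First $34,500 at 45.5% = $15,697.50
Next $74,500 at 41.5% = $30,917.50
Next $106,500 at 33.5% = $35,677.50
Remaining $698,350 at 26% = $181,571.00
Fee: $15,697.50 + $30,917.50 + $35,677.50 + $181,571.00 = $263,863.50
$263,863.50 exceeds the $215,000 cap, so the fee is capped at $215,000.00.
Referral share: 16.5% of $215,000.00 = $35,475.00; lead counsel retains $215,000.00 − $35,475.00 = $179,525.00.

$179,525.00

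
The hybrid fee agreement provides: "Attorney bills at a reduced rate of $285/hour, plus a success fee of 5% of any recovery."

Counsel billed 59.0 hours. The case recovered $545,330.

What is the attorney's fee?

Hourly: 59.0 × $285 = $16,815.00
Success fee: 5% of $545,330 = $27,266.50
Total: $16,815.00 + $27,266.50 = $44,081.50

$44,081.50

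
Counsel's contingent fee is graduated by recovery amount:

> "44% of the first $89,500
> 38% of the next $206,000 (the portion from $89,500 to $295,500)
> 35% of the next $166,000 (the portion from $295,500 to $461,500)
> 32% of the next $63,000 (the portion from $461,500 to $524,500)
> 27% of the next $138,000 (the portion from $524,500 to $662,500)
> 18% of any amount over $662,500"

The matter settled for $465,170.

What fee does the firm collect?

First $89,500 at 44% = $39,380.00
Next $206,000 at 38% = $78,280.00
Next $166,000 at 35% = $58,100.00
Remaining $3,670 at 32% = $1,174.40
Fee: $39,380.00 + $78,280.00 + $58,100.00 + $1,174.40 = $176,934.40

$176,934.40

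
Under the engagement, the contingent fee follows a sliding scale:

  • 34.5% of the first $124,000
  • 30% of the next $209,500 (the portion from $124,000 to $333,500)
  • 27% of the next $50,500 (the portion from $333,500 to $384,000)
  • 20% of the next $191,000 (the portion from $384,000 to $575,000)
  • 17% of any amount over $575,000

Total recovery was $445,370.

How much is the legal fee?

First $124,000 at 34.5% = $42,780.00
Next $209,500 at 30% = $62,850.00
Next $50,500 at 27% = $13,635.00
Remaining $61,370 at 20% = $12,274.00
Fee: $42,780.00 + $62,850.00 + $13,635.00 + $12,274.00 = $131,539.00

$131,539.00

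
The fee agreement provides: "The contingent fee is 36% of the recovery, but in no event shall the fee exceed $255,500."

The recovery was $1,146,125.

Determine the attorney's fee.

$255,500.00

36% of $1,146,125 = $412,605.00
That exceeds the $255,500 cap, so the fee is capped at $255,500.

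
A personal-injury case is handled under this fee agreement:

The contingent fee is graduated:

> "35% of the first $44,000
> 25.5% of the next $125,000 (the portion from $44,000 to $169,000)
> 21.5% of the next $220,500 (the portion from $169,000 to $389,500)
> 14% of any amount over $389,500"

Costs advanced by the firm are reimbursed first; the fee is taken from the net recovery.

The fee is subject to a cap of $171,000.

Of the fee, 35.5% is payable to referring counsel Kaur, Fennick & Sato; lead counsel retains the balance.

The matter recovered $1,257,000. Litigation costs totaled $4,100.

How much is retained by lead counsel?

Fee base (net of costs): $1,257,000 − $4,100 = $1,252,900
First $44,000 at 35% = $15,400.00
Next $125,000 at 25.5% = $31,875.00
Next $220,500 at 21.5% = $47,407.50
Remaining $863,400 at 14% = $120,876.00
Fee: $15,400.00 + $31,875.00 + $47,407.50 + $120,876.00 = $215,558.50
$215,558.50 exceeds the $171,000 cap, so the fee is capped at $171,000.00.
Referral share: 35.5% of $171,000.00 = $60,705.00; lead counsel retains $171,000.00 − $60,705.00 = $110,295.00.

$110,295.00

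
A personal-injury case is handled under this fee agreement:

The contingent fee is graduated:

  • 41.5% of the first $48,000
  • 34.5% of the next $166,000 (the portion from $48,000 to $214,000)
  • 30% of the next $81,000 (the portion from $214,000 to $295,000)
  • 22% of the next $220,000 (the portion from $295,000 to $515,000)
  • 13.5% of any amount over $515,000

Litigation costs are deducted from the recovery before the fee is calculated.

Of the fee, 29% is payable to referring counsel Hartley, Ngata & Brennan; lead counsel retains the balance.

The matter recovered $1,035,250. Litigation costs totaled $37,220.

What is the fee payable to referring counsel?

$62,378.72

Fee base (net of costs): $1,035,250 − $37,220 = $998,030
First $48,000 at 41.5% = $19,920.00
Next $166,000 at 34.5% = $57,270.00
Next $81,000 at 30% = $24,300.00
Next $220,000 at 22% = $48,400.00
Remaining $483,030 at 13.5% = $65,209.05
Fee: $19,920.00 + $57,270.00 + $24,300.00 + $48,400.00 + $65,209.05 = $215,099.05
Referral share: 29% of $215,099.05 = $62,378.72; lead counsel retains $215,099.05 − $62,378.72 = $152,720.33.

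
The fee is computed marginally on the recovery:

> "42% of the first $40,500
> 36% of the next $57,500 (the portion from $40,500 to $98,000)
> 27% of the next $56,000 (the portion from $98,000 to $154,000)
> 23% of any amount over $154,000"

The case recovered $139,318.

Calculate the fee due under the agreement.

First $40,500 at 42% = $17,010.00
Next $57,500 at 36% = $20,700.00
Remaining $41,318 at 27% = $11,155.86
Fee: $17,010.00 + $20,700.00 + $11,155.86 = $48,865.86

$48,865.86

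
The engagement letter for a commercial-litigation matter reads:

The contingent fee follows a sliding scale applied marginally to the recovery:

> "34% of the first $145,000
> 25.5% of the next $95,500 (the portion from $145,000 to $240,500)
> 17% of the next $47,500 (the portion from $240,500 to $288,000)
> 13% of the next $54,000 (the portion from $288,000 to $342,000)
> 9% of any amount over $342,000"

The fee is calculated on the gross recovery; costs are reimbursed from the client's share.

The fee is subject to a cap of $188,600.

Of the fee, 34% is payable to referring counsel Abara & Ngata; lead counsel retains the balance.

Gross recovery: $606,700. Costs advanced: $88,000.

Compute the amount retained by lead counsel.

$74,296.53

Fee base is the gross recovery, $606,700; costs are reimbursed separately.
First $145,000 at 34% = $49,300.00
Next $95,500 at 25.5% = $24,352.50
Next $47,500 at 17% = $8,075.00
Next $54,000 at 13% = $7,020.00
Remaining $264,700 at 9% = $23,823.00
Fee: $49,300.00 + $24,352.50 + $8,075.00 + $7,020.00 + $23,823.00 = $112,570.50
$112,570.50 is under the $188,600 cap.
Referral share: 34% of $112,570.50 = $38,273.97; lead counsel retains $112,570.50 − $38,273.97 = $74,296.53.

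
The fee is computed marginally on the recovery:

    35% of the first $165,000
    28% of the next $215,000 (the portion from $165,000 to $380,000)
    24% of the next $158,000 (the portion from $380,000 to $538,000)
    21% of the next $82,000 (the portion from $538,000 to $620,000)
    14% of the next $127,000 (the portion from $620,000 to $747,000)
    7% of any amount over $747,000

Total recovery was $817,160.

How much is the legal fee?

$195,781.20

First $165,000 at 35% = $57,750.00
Next $215,000 at 28% = $60,200.00
Next $158,000 at 24% = $37,920.00
Next $82,000 at 21% = $17,220.00
Next $127,000 at 14% = $17,780.00
Remaining $70,160 at 7% = $4,911.20
Fee: $57,750.00 + $60,200.00 + $37,920.00 + $17,220.00 + $17,780.00 + $4,911.20 = $195,781.20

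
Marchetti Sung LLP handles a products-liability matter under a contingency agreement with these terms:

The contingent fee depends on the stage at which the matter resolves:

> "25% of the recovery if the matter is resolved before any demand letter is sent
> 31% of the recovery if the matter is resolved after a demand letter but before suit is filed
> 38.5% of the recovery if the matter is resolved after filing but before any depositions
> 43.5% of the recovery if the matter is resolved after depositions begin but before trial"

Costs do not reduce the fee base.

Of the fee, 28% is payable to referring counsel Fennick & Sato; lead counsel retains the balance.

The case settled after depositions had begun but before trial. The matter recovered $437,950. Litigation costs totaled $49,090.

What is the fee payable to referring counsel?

Fee base is the gross recovery, $437,950; costs are reimbursed separately.
The matter settled after depositions had begun but before trial, so the 43.5% rate applies.
$437,950 × 43.5% = $190,508.25
Referral share: 28% of $190,508.25 = $53,342.31; lead counsel retains $190,508.25 − $53,342.31 = $137,165.94.

$53,342.31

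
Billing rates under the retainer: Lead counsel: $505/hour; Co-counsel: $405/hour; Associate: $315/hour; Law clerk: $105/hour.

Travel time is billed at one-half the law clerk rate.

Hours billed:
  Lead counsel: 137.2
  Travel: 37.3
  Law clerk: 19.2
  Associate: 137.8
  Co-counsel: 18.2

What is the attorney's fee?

Lead counsel: 137.2 × $505 = $69,286.00
Co-counsel: 18.2 × $405 = $7,371.00
Associate: 137.8 × $315 = $43,407.00
Law clerk: 19.2 × $105 = $2,016.00
Subtotal: $69,286.00 + $7,371.00 + $43,407.00 + $2,016.00 = $122,080.00
Travel: 37.3 × ($105 ÷ 2) = 37.3 × $52.50 = $1,958.25
Total: $122,080.00 + $1,958.25 = $124,038.25

$124,038.25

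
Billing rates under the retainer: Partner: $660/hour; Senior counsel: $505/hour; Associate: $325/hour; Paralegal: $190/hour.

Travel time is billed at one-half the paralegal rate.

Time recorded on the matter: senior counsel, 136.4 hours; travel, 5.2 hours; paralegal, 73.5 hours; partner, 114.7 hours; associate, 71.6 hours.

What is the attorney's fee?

Partner: 114.7 × $660 = $75,702.00
Senior counsel: 136.4 × $505 = $68,882.00
Associate: 71.6 × $325 = $23,270.00
Paralegal: 73.5 × $190 = $13,965.00
Subtotal: $75,702.00 + $68,882.00 + $23,270.00 + $13,965.00 = $181,819.00
Travel: 5.2 × ($190 ÷ 2) = 5.2 × $95.00 = $494.00
Total: $181,819.00 + $494.00 = $182,313.00

$182,313.00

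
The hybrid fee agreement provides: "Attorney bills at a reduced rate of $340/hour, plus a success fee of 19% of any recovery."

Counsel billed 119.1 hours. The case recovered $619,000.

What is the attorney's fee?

Hourly: 119.1 × $340 = $40,494.00
Success fee: 19% of $619,000 = $117,610.00
Total: $40,494.00 + $117,610.00 = $158,104.00

$158,104.00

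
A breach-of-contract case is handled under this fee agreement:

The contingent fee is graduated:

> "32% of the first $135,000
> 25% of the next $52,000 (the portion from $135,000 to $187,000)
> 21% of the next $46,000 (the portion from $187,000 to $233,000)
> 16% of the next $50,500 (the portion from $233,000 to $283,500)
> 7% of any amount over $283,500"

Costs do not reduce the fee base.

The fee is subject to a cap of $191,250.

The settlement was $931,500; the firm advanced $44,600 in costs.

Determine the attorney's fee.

Fee base is the gross recovery, $931,500; costs are reimbursed separately.
First $135,000 at 32% = $43,200.00
Next $52,000 at 25% = $13,000.00
Next $46,000 at 21% = $9,660.00
Next $50,500 at 16% = $8,080.00
Remaining $648,000 at 7% = $45,360.00
Fee: $43,200.00 + $13,000.00 + $9,660.00 + $8,080.00 + $45,360.00 = $119,300.00
$119,300.00 is under the $191,250 cap.

$119,300.00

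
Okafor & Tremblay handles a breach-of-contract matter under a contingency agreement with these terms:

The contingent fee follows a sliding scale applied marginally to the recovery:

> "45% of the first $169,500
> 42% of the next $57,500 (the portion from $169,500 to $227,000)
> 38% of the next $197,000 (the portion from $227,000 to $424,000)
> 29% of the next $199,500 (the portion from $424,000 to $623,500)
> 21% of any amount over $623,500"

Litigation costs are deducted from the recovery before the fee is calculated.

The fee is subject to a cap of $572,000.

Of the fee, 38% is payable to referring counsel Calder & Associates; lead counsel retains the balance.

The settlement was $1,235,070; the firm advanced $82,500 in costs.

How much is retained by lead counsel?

$213,431.71

Fee base (net of costs): $1,235,070 − $82,500 = $1,152,570
First $169,500 at 45% = $76,275.00
Next $57,500 at 42% = $24,150.00
Next $197,000 at 38% = $74,860.00
Next $199,500 at 29% = $57,855.00
Remaining $529,070 at 21% = $111,104.70
Fee: $76,275.00 + $24,150.00 + $74,860.00 + $57,855.00 + $111,104.70 = $344,244.70
$344,244.70 is under the $572,000 cap.
Referral share: 38% of $344,244.70 = $130,812.99; lead counsel retains $344,244.70 − $130,812.99 = $213,431.71.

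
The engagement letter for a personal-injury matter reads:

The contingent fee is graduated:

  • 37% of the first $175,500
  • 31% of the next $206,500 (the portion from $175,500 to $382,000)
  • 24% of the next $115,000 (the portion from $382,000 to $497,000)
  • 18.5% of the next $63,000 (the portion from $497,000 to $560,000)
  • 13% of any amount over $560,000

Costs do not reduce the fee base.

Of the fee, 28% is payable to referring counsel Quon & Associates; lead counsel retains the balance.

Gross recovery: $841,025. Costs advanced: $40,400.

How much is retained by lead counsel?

$147,411.54

Fee base is the gross recovery, $841,025; costs are reimbursed separately.
First $175,500 at 37% = $64,935.00
Next $206,500 at 31% = $64,015.00
Next $115,000 at 24% = $27,600.00
Next $63,000 at 18.5% = $11,655.00
Remaining $281,025 at 13% = $36,533.25
Fee: $64,935.00 + $64,015.00 + $27,600.00 + $11,655.00 + $36,533.25 = $204,738.25
Referral share: 28% of $204,738.25 = $57,326.71; lead counsel retains $204,738.25 − $57,326.71 = $147,411.54.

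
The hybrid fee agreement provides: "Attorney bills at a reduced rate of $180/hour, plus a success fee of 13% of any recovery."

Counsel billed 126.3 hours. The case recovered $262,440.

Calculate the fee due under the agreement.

Hourly: 126.3 × $180 = $22,734.00
Success fee: 13% of $262,440 = $34,117.20
Total: $22,734.00 + $34,117.20 = $56,851.20

$56,851.20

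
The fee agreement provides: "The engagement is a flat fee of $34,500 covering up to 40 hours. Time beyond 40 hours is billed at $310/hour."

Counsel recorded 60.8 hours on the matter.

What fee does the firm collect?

Flat fee: $34,500.00
Excess hours: 60.8 − 40 = 20.8
Overrun: 20.8 × $310 = $6,448.00
Total: $34,500.00 + $6,448.00 = $40,948.00

$40,948.00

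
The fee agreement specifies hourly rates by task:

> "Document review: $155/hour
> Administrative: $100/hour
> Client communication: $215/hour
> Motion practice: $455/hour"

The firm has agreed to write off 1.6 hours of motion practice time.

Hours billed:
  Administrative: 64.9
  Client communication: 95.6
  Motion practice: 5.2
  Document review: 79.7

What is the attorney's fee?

Document review: 79.7 × $155 = $12,353.50
Administrative: 64.9 × $100 = $6,490.00
Client communication: 95.6 × $215 = $20,554.00
Motion practice: 5.2 × $455 = $2,366.00
Subtotal: $41,763.50
Write-off: 1.6 × $455 = $728.00
Total: $41,763.50 − $728.00 = $41,035.50

$41,035.50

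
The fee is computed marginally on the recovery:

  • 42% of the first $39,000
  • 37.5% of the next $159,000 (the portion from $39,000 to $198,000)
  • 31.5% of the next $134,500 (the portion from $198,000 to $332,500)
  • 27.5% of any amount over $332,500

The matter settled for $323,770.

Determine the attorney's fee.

$115,622.55

First $39,000 at 42% = $16,380.00
Next $159,000 at 37.5% = $59,625.00
Remaining $125,770 at 31.5% = $39,617.55
Fee: $16,380.00 + $59,625.00 + $39,617.55 = $115,622.55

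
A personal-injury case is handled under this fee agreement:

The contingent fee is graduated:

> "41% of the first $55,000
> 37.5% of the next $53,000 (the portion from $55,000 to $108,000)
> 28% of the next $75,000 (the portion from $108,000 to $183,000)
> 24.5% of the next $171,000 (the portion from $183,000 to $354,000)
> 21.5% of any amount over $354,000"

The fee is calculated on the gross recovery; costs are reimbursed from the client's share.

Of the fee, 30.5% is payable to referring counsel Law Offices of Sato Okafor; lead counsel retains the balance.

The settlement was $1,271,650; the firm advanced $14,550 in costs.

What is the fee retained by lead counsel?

$210,317.25

Fee base is the gross recovery, $1,271,650; costs are reimbursed separately.
First $55,000 at 41% = $22,550.00
Next $53,000 at 37.5% = $19,875.00
Next $75,000 at 28% = $21,000.00
Next $171,000 at 24.5% = $41,895.00
Remaining $917,650 at 21.5% = $197,294.75
Fee: $22,550.00 + $19,875.00 + $21,000.00 + $41,895.00 + $197,294.75 = $302,614.75
Referral share: 30.5% of $302,614.75 = $92,297.50; lead counsel retains $302,614.75 − $92,297.50 = $210,317.25.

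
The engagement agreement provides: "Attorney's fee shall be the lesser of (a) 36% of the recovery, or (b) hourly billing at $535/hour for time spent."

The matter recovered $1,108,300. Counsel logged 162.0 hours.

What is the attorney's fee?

$86,670.00

(a) 36% of $1,108,300 = $398,988.00
(b) 162.0 × $535 = $86,670.00
The lesser is (b): $86,670.00.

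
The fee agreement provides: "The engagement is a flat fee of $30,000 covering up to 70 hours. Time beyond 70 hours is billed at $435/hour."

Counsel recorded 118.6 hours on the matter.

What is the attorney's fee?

$51,141.00

Flat fee: $30,000.00
Excess hours: 118.6 − 70 = 48.6
Overrun: 48.6 × $435 = $21,141.00
Total: $30,000.00 + $21,141.00 = $51,141.00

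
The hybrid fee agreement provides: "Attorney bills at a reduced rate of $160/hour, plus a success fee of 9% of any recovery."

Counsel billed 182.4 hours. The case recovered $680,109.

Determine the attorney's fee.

$90,393.81

Hourly: 182.4 × $160 = $29,184.00
Success fee: 9% of $680,109 = $61,209.81
Total: $29,184.00 + $61,209.81 = $90,393.81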